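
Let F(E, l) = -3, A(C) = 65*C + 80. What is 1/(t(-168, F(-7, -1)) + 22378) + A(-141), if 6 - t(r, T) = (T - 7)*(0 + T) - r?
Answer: -201559809/22186 ≈ -9085.0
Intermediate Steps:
A(C) = 80 + 65*C
t(r, T) = 6 + r - T*(-7 + T) (t(r, T) = 6 - ((T - 7)*(0 + T) - r) = 6 - ((-7 + T)*T - r) = 6 - (T*(-7 + T) - r) = 6 - (-r + T*(-7 + T)) = 6 + (r - T*(-7 + T)) = 6 + r - T*(-7 + T))
1/(t(-168, F(-7, -1)) + 22378) + A(-141) = 1/((6 - 168 - 1*(-3)**2 + 7*(-3)) + 22378) + (80 + 65*(-141)) = 1/((6 - 168 - 1*9 - 21) + 22378) + (80 - 9165) = 1/((6 - 168 - 9 - 21) + 22378) - 9085 = 1/(-192 + 22378) - 9085 = 1/22186 - 9085 = -201559809/22186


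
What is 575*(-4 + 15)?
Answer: 6325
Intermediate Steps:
575*(-4 + 15) = 575*11 = 6325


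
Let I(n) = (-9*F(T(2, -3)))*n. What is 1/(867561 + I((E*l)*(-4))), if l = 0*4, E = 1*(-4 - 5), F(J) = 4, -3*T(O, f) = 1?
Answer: 1/867561 ≈ 1.1527e-6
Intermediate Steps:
T(O, f) = -1/3 (T(O, f) = -1/3*1 = -1/3)
E = -9 (E = 1*(-9) = -9)
l = 0
I(n) = -36*n (I(n) = (-9*4)*n = -36*n)
1/(867561 + I((E*l)*(-4))) = 1/(867561 - 36*(-9*0)*(-4)) = 1/(867561 - 0*(-4)) = 1/(867561 - 36*0) = 1/(867561 + 0) = 1/867561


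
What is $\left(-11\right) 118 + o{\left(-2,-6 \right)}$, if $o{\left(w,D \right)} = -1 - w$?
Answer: $-1297$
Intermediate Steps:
$\left(-11\right) 118 + o{\left(-2,-6 \right)} = \left(-11\right) 118 - -1 = -1298 + \left(-1 + 2\right) = -1298 + 1 = -1297$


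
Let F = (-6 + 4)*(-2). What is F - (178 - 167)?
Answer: -7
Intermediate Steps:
F = 4 (F = -2*(-2) = 4)
F - (178 - 167) = 4 - (178 - 167) = 4 - 1*11 = 4 - 11 = -7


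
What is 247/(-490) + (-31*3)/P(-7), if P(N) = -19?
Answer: 40877/9310 ≈ 4.3907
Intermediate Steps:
247/(-490) + (-31*3)/P(-7) = 247/(-490) - 31*3/(-19) = 247*(-1/490) - 93*(-1/19) = -247/490 + 93/19 = 40877/9310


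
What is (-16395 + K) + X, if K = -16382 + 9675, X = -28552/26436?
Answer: -152688256/6609 ≈ -23103.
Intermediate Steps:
X = -7138/6609 (X = -28552*1/26436 = -7138/6609 ≈ -1.0800)
K = -6707
(-16395 + K) + X = (-16395 - 6707) - 7138/6609 = -23102 - 7138/6609 = -152688256/6609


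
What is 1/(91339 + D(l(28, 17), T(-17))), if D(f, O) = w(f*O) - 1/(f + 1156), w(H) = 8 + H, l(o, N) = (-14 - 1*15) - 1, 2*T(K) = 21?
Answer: 1126/102502031 ≈ 1.0985e-5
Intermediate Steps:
T(K) = 21/2 (T(K) = (½)*21 = 21/2)
l(o, N) = -30 (l(o, N) = (-14 - 15) - 1 = -29 - 1 = -30)
D(f, O) = 8 - 1/(1156 + f) + O*f (D(f, O) = (8 + f*O) - 1/(f + 1156) = (8 + O*f) - 1/(1156 + f) = 8 - 1/(1156 + f) + O*f)
1/(91339 + D(l(28, 17), T(-17))) = 1/(91339 + (9247 - 30*(8 + (21/2)*(-30)) + 1156*(21/2)*(-30))/(1156 - 30)) = 1/(91339 + (9247 - 30*(8 - 315) - 364140)/1126) = 1/(91339 + (9247 - 30*(-307) - 364140)/1126) = 1/(91339 + (9247 + 9210 - 364140)/1126) = 1/(91339 + (1/1126)*(-345683)) = 1/(91339 - 345683/1126) = 1/(102502031/1126) = 1126/102502031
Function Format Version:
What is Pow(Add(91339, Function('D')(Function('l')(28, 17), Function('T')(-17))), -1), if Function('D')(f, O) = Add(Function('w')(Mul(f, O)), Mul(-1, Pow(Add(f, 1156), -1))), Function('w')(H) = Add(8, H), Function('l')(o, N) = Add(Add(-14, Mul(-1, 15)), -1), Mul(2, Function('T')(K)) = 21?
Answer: Rational(1126, 102502031) ≈ 1.0985e-5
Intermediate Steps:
Function('T')(K) = Rational(21, 2) (Function('T')(K) = Mul(Rational(1, 2), 21) = Rational(21, 2))
Function('l')(o, N) = -30 (Function('l')(o, N) = Add(Add(-14, -15), -1) = Add(-29, -1) = -30)
Function('D')(f, O) = Add(8, Mul(-1, Pow(Add(1156, f), -1)), Mul(O, f)) (Function('D')(f, O) = Add(Add(8, Mul(f, O)), Mul(-1, Pow(Add(f, 1156), -1))) = Add(Add(8, Mul(O, f)), Mul(-1, Pow(Add(1156, f), -1))) = Add(8, Mul(-1, Pow(Add(1156, f), -1)), Mul(O, f)))
Pow(Add(91339, Function('D')(Function('l')(28, 17), Function('T')(-17))), -1) = Pow(Add(91339, Mul(Pow(Add(1156, -30), -1), Add(9247, Mul(-30, Add(8, Mul(Rational(21, 2), -30))), Mul(1156, Rational(21, 2), -30)))), -1) = Pow(Add(91339, Mul(Pow(1126, -1), Add(9247, Mul(-30, Add(8, -315)), -364140))), -1) = Pow(Add(91339, Mul(Rational(1, 1126), Add(9247, Mul(-30, -307), -364140))), -1) = Pow(Add(91339, Mul(Rational(1, 1126), Add(9247, 9210, -364140))), -1) = Pow(Add(91339, Mul(Rational(1, 1126), -345683)), -1) = Pow(Add(91339, Rational(-345683, 1126)), -1) = Pow(Rational(102502031, 1126), -1) = Rational(1126, 102502031)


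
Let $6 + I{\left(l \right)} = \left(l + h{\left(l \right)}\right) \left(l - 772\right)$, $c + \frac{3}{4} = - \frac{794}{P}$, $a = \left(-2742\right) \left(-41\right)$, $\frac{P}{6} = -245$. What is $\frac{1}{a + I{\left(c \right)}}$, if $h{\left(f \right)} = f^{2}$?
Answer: $\frac{25412184000}{2859990072801427} \approx 8.8854 \cdot 10^{-6}$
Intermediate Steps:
$P = -1470$ ($P = 6 \left(-245\right) = -1470$)
$a = 112422$
$c = - \frac{617}{2940}$ ($c = - \frac{3}{4} - \frac{794}{-1470} = - \frac{3}{4} - - \frac{397}{735} = - \frac{3}{4} + \frac{397}{735} = - \frac{617}{2940} \approx -0.20986$)
$I{\left(l \right)} = -6 + \left(-772 + l\right) \left(l + l^{2}\right)$ ($I{\left(l \right)} = -6 + \left(l + l^{2}\right) \left(l - 772\right) = -6 + \left(l + l^{2}\right) \left(-772 + l\right) = -6 + \left(-772 + l\right) \left(l + l^{2}\right)$)
$\frac{1}{a + I{\left(c \right)}} = \frac{1}{112422 - \left(- \frac{114671}{735} + \frac{97837073}{2881200} + \frac{234885113}{25412184000}\right)} = \frac{1}{112422 - - \frac{3101523153427}{25412184000}} = \frac{1}{112422 + \frac{3101523153427}{25412184000}} = \frac{1}{\frac{2859990072801427}{25412184000}} = \frac{25412184000}{2859990072801427}$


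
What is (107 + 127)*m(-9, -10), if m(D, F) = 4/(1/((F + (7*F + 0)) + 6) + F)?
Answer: -1776/19 ≈ -93.474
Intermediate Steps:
m(D, F) = 4/(F + 1/(6 + 8*F)) (m(D, F) = 4/(1/((F + 7*F) + 6) + F) = 4/(1/(8*F + 6) + F) = 4/(1/(6 + 8*F) + F) = 4/(F + 1/(6 + 8*F)))
(107 + 127)*m(-9, -10) = (107 + 127)*(8*(3 + 4*(-10))/(1 + 6*(-10) + 8*(-10)²)) = 234*(8*(3 - 40)/(1 - 60 + 8*100)) = 234*(8*(-37)/(1 - 60 + 800)) = 234*(8*(-37)/741) = 234*(8*(1/741)*(-37)) = 234*(-296/741) = -1776/19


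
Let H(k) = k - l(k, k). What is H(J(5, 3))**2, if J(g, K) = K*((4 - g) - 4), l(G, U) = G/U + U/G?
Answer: 289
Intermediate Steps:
J(g, K) = -K*g (J(g, K) = K*(-g) = -K*g)
H(k) = -2 + k (H(k) = k - (k/k + k/k) = k - (1 + 1) = k - 1*2 = k - 2 = -2 + k)
H(J(5, 3))**2 = (-2 - 1*3*5)**2 = (-2 - 15)**2 = (-17)**2 = 289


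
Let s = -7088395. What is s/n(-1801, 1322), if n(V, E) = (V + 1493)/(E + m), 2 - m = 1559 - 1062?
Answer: 5862102665/308 ≈ 1.9033e+7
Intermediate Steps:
m = -495 (m = 2 - (1559 - 1062) = 2 - 1*497 = 2 - 497 = -495)
n(V, E) = (1493 + V)/(-495 + E) (n(V, E) = (V + 1493)/(E - 495) = (1493 + V)/(-495 + E))
s/n(-1801, 1322) = -7088395*(-495 + 1322)/(1493 - 1801) = -7088395/(-308/827) = -7088395*(-827/308) = 5862102665/308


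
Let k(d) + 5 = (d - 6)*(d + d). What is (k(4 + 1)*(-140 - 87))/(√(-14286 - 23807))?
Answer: -3405*I*√38093/38093 ≈ -17.446*I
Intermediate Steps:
k(d) = -5 + 2*d*(-6 + d) (k(d) = -5 + (d - 6)*(d + d) = -5 + (-6 + d)*(2*d) = -5 + 2*d*(-6 + d))
(k(4 + 1)*(-140 - 87))/(√(-14286 - 23807)) = ((-5 - 12*(4 + 1) + 2*(4 + 1)²)*(-140 - 87))/(√(-14286 - 23807)) = ((-5 - 12*5 + 2*5²)*(-227))/(√(-38093)) = ((-5 - 60 + 2*25)*(-227))/((I*√38093)) = ((-5 - 60 + 50)*(-227))*(-I*√38093/38093) = (-15*(-227))*(-I*√38093/38093) = 3405*(-I*√38093/38093) = -3405*I*√38093/38093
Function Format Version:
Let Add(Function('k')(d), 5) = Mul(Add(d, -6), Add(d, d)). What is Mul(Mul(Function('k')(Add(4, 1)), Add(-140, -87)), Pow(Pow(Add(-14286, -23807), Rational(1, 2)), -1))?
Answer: Mul(Rational(-3405, 38093), I, Pow(38093, Rational(1, 2))) ≈ Mul(-17.446, I)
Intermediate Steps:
Function('k')(d) = Add(-5, Mul(2, d, Add(-6, d))) (Function('k')(d) = Add(-5, Mul(Add(d, -6), Add(d, d))) = Add(-5, Mul(Add(-6, d), Mul(2, d))) = Add(-5, Mul(2, d, Add(-6, d))))
Mul(Mul(Function('k')(Add(4, 1)), Add(-140, -87)), Pow(Pow(Add(-14286, -23807), Rational(1, 2)), -1)) = Mul(Mul(Add(-5, Mul(-12, Add(4, 1)), Mul(2, Pow(Add(4, 1), 2))), Add(-140, -87)), Pow(Pow(Add(-14286, -23807), Rational(1, 2)), -1)) = Mul(Mul(Add(-5, Mul(-12, 5), Mul(2, Pow(5, 2))), -227), Pow(Pow(-38093, Rational(1, 2)), -1)) = Mul(Mul(Add(-5, -60, Mul(2, 25)), -227), Pow(Mul(I, Pow(38093, Rational(1, 2))), -1)) = Mul(Mul(Add(-5, -60, 50), -227), Mul(Rational(-1, 38093), I, Pow(38093, Rational(1, 2)))) = Mul(Mul(-15, -227), Mul(Rational(-1, 38093), I, Pow(38093, Rational(1, 2)))) = Mul(3405, Mul(Rational(-1, 38093), I, Pow(38093, Rational(1, 2)))) = Mul(Rational(-3405, 38093), I, Pow(38093, Rational(1, 2)))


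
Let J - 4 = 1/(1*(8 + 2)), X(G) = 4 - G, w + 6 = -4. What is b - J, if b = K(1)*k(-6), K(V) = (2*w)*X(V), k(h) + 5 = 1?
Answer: 2359/10 ≈ 235.90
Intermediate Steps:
w = -10 (w = -6 - 4 = -10)
k(h) = -4 (k(h) = -5 + 1 = -4)
K(V) = -80 + 20*V (K(V) = (2*(-10))*(4 - V) = -20*(4 - V) = -80 + 20*V)
b = 240 (b = (-80 + 20*1)*(-4) = (-80 + 20)*(-4) = -60*(-4) = 240)
J = 41/10 (J = 4 + 1/(1*(8 + 2)) = 4 + 1/(1*10) = 4 + 1/10 = 4 + ⅒ = 41/10 ≈ 4.1000)
b - J = 240 - 1*41/10 = 240 - 41/10 = 2359/10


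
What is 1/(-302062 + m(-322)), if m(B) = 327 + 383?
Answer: -1/301352 ≈ -3.3184e-6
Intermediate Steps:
m(B) = 710
1/(-302062 + m(-322)) = 1/(-302062 + 710) = 1/(-301352) = -1/301352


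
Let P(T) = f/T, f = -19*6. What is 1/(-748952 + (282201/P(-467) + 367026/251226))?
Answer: 1591098/647709554921 ≈ 2.4565e-6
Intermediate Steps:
f = -114
P(T) = -114/T
1/(-748952 + (282201/P(-467) + 367026/251226)) = 1/(-748952 + (282201/((-114/(-467))) + 367026/251226)) = 1/(-748952 + (282201/((-114*(-1/467))) + 367026*(1/251226))) = 1/(-748952 + (282201/(114/467) + 61171/41871)) = 1/(-748952 + (282201*(467/114) + 61171/41871)) = 1/(-748952 + (43929289/38 + 61171/41871)) = 1/(-748952 + 1839365584217/1591098) = 1/(647709554921/1591098) = 1591098/647709554921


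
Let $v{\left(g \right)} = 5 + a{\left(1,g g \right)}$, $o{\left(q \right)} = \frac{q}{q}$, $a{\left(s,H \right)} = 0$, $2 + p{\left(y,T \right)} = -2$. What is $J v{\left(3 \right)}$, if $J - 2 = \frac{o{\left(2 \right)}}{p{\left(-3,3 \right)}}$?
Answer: $\frac{35}{4} \approx 8.75$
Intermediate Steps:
$p{\left(y,T \right)} = -4$ ($p{\left(y,T \right)} = -2 - 2 = -4$)
$o{\left(q \right)} = 1$
$v{\left(g \right)} = 5$ ($v{\left(g \right)} = 5 + 0 = 5$)
$J = \frac{7}{4}$ ($J = 2 + 1 \frac{1}{-4} = 2 + 1 \left(- \frac{1}{4}\right) = 2 - \frac{1}{4} = \frac{7}{4} \approx 1.75$)
$J v{\left(3 \right)} = \frac{7}{4} \cdot 5 = \frac{35}{4}$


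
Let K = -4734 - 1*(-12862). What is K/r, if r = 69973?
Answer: 8128/69973 ≈ 0.11616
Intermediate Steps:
K = 8128 (K = -4734 + 12862 = 8128)
K/r = 8128/69973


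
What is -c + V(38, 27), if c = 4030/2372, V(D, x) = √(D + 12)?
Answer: -2015/1186 + 5*√2 ≈ 5.3721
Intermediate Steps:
V(D, x) = √(12 + D)
c = 2015/1186 (c = 4030*(1/2372) = 2015/1186 ≈ 1.6990)
-c + V(38, 27) = -1*2015/1186 + √(12 + 38) = -2015/1186 + √50 = -2015/1186 + 5*√2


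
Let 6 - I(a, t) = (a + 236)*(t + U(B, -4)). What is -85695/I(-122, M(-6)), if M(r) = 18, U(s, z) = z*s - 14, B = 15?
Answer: -5713/426 ≈ -13.411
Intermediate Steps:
U(s, z) = -14 + s*z (U(s, z) = s*z - 14 = -14 + s*z)
I(a, t) = 6 - (-74 + t)*(236 + a) (I(a, t) = 6 - (a + 236)*(t + (-14 + 15*(-4))) = 6 - (236 + a)*(t + (-14 - 60)) = 6 - (236 + a)*(t - 74) = 6 - (236 + a)*(-74 + t) = 6 - (-74 + t)*(236 + a))
-85695/I(-122, M(-6)) = -85695/(17470 - 236*18 + 74*(-122) - 1*(-122)*18) = -85695/(17470 - 4248 - 9028 + 2196) = -85695/6390 = -85695*1/6390 = -5713/426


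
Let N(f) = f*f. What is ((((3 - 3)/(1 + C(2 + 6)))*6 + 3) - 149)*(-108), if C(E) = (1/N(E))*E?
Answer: 15768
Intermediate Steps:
N(f) = f²
C(E) = 1/E (C(E) = (1/E²)*E = E/E² = 1/E)
((((3 - 3)/(1 + C(2 + 6)))*6 + 3) - 149)*(-108) = ((((3 - 3)/(1 + 1/(2 + 6)))*6 + 3) - 149)*(-108) = (((0/(1 + 1/8))*6 + 3) - 149)*(-108) = (((0/(1 + ⅛))*6 + 3) - 149)*(-108) = (((0/(9/8))*6 + 3) - 149)*(-108) = (((0*(8/9))*6 + 3) - 149)*(-108) = ((0*6 + 3) - 149)*(-108) = ((0 + 3) - 149)*(-108) = (3 - 149)*(-108) = -146*(-108) = 15768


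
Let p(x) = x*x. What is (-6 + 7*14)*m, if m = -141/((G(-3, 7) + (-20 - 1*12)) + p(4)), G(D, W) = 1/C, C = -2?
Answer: 8648/11 ≈ 786.18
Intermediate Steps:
p(x) = x**2
G(D, W) = -1/2 (G(D, W) = 1/(-2) = -1/2)
m = 94/11 (m = -141/((-1/2 + (-20 - 1*12)) + 4**2) = -141/((-1/2 + (-20 - 12)) + 16) = -141/((-1/2 - 32) + 16) = -141/(-65/2 + 16) = -141/(-33/2) = -141*(-2/33) = 94/11 ≈ 8.5455)
(-6 + 7*14)*m = (-6 + 7*14)*(94/11) = (-6 + 98)*(94/11) = 92*(94/11) = 8648/11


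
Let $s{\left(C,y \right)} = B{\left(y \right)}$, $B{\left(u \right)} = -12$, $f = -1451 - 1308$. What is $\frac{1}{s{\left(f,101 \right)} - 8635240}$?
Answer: $- \frac{1}{8635252} \approx -1.158 \cdot 10^{-7}$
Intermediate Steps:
$f = -2759$ ($f = -1451 - 1308 = -2759$)
$s{\left(C,y \right)} = -12$
$\frac{1}{s{\left(f,101 \right)} - 8635240} = \frac{1}{-12 - 8635240} = \frac{1}{-8635252} = - \frac{1}{8635252}$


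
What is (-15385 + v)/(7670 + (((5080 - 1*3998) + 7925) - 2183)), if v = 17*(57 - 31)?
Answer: -14943/14494 ≈ -1.0310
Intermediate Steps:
v = 442 (v = 17*26 = 442)
(-15385 + v)/(7670 + (((5080 - 1*3998) + 7925) - 2183)) = (-15385 + 442)/(7670 + (((5080 - 1*3998) + 7925) - 2183)) = -14943/(7670 + (((5080 - 3998) + 7925) - 2183)) = -14943/(7670 + ((1082 + 7925) - 2183)) = -14943/(7670 + (9007 - 2183)) = -14943/(7670 + 6824) = -14943/14494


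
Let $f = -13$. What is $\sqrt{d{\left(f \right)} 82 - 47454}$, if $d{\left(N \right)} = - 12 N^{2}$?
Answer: $75 i \sqrt{38} \approx 462.33 i$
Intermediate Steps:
$\sqrt{d{\left(f \right)} 82 - 47454} = \sqrt{- 12 \left(-13\right)^{2} \cdot 82 - 47454} = \sqrt{\left(-12\right) 169 \cdot 82 - 47454} = \sqrt{\left(-2028\right) 82 - 47454} = \sqrt{-166296 - 47454} = \sqrt{-213750} = 75 i \sqrt{38}$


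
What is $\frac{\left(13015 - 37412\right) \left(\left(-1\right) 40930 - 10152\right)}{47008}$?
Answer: $\frac{623123777}{23504} \approx 26511.0$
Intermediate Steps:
$\frac{\left(13015 - 37412\right) \left(\left(-1\right) 40930 - 10152\right)}{47008} = - 24397 \left(-40930 - 10152\right) \frac{1}{47008} = \left(-24397\right) \left(-51082\right) \frac{1}{47008} = 1246247554 \cdot \frac{1}{47008} = \frac{623123777}{23504}$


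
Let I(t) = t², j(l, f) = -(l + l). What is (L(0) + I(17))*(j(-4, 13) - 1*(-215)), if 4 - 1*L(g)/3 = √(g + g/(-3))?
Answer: 67123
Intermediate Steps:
L(g) = 12 - √6*√g (L(g) = 12 - 3*√(g + g/(-3)) = 12 - 3*√(g + g*(-⅓)) = 12 - 3*√(g - g/3) = 12 - 3*√6*√g/3 = 12 - √6*√g)
j(l, f) = -2*l
(L(0) + I(17))*(j(-4, 13) - 1*(-215)) = ((12 - √6*√0) + 17²)*(-2*(-4) - 1*(-215)) = ((12 - 1*√6*0) + 289)*(8 + 215) = ((12 + 0) + 289)*223 = (12 + 289)*223 = 301*223 = 67123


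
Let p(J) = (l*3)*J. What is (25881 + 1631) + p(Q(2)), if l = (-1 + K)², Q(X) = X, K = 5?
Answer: 27608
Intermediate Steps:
l = 16 (l = (-1 + 5)² = 4² = 16)
p(J) = 48*J (p(J) = (16*3)*J = 48*J)
(25881 + 1631) + p(Q(2)) = (25881 + 1631) + 48*2 = 27512 + 96 = 27608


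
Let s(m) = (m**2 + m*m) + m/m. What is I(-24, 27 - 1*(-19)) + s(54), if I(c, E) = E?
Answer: 5879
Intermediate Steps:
s(m) = 1 + 2*m**2 (s(m) = (m**2 + m**2) + 1 = 2*m**2 + 1 = 1 + 2*m**2)
I(-24, 27 - 1*(-19)) + s(54) = (27 - 1*(-19)) + (1 + 2*54**2) = (27 + 19) + (1 + 2*2916) = 46 + (1 + 5832) = 46 + 5833 = 5879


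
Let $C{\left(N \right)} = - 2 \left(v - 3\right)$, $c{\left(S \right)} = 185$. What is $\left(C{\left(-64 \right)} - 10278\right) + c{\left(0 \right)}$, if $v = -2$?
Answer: $-10083$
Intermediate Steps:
$C{\left(N \right)} = 10$ ($C{\left(N \right)} = - 2 \left(-2 - 3\right) = \left(-2\right) \left(-5\right) = 10$)
$\left(C{\left(-64 \right)} - 10278\right) + c{\left(0 \right)} = \left(10 - 10278\right) + 185 = -10268 + 185 = -10083$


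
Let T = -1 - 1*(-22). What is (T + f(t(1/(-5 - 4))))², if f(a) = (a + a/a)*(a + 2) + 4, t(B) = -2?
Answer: 625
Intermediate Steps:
f(a) = 4 + (1 + a)*(2 + a) (f(a) = (a + 1)*(2 + a) + 4 = (1 + a)*(2 + a) + 4 = 4 + (1 + a)*(2 + a))
T = 21 (T = -1 + 22 = 21)
(T + f(t(1/(-5 - 4))))² = (21 + (6 + (-2)² + 3*(-2)))² = (21 + (6 + 4 - 6))² = (21 + 4)² = 25² = 625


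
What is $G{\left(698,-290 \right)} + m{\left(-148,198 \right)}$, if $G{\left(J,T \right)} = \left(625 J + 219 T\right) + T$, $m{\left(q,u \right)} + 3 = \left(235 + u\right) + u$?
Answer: $373078$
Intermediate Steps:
$m{\left(q,u \right)} = 232 + 2 u$ ($m{\left(q,u \right)} = -3 + \left(\left(235 + u\right) + u\right) = -3 + \left(235 + 2 u\right) = 232 + 2 u$)
$G{\left(J,T \right)} = 220 T + 625 J$ ($G{\left(J,T \right)} = \left(219 T + 625 J\right) + T = 220 T + 625 J$)
$G{\left(698,-290 \right)} + m{\left(-148,198 \right)} = \left(220 \left(-290\right) + 625 \cdot 698\right) + \left(232 + 2 \cdot 198\right) = \left(-63800 + 436250\right) + \left(232 + 396\right) = 372450 + 628 = 373078$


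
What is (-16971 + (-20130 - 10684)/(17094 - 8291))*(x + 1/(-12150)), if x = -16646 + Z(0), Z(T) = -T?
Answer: 30221350865996827/106956450 ≈ 2.8256e+8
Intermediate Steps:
x = -16646 (x = -16646 - 1*0 = -16646 + 0 = -16646)
(-16971 + (-20130 - 10684)/(17094 - 8291))*(x + 1/(-12150)) = (-16971 + (-20130 - 10684)/(17094 - 8291))*(-16646 + 1/(-12150)) = (-16971 - 30814/8803)*(-16646 - 1/12150) = (-16971 - 30814*1/8803)*(-202248901/12150) = (-16971 - 30814/8803)*(-202248901/12150) = -149426527/8803*(-202248901/12150) = 30221350865996827/106956450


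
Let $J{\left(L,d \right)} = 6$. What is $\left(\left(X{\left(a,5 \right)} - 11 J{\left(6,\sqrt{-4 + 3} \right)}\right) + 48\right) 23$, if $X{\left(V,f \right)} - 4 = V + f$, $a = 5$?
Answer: $-92$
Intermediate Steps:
$X{\left(V,f \right)} = 4 + V + f$ ($X{\left(V,f \right)} = 4 + \left(V + f\right) = 4 + V + f$)
$\left(\left(X{\left(a,5 \right)} - 11 J{\left(6,\sqrt{-4 + 3} \right)}\right) + 48\right) 23 = \left(\left(\left(4 + 5 + 5\right) - 66\right) + 48\right) 23 = \left(\left(14 - 66\right) + 48\right) 23 = \left(-52 + 48\right) 23 = \left(-4\right) 23 = -92$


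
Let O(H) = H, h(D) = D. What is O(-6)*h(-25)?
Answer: 150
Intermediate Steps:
O(-6)*h(-25) = -6*(-25) = 150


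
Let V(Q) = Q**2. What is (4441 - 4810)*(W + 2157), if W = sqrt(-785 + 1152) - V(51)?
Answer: 163836 - 369*sqrt(367) ≈ 1.5677e+5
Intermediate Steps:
W = -2601 + sqrt(367) (W = sqrt(-785 + 1152) - 1*51**2 = sqrt(367) - 1*2601 = sqrt(367) - 2601 = -2601 + sqrt(367) ≈ -2581.8)
(4441 - 4810)*(W + 2157) = (4441 - 4810)*((-2601 + sqrt(367)) + 2157) = -369*(-444 + sqrt(367)) = 163836 - 369*sqrt(367)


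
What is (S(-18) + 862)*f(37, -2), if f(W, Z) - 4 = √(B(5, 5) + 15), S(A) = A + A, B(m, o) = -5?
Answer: 3304 + 826*√10 ≈ 5916.0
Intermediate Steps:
S(A) = 2*A
f(W, Z) = 4 + √10 (f(W, Z) = 4 + √(-5 + 15) = 4 + √10)
(S(-18) + 862)*f(37, -2) = (2*(-18) + 862)*(4 + √10) = (-36 + 862)*(4 + √10) = 826*(4 + √10) = 3304 + 826*√10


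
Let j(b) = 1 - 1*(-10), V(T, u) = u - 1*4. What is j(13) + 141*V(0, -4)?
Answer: -1117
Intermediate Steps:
V(T, u) = -4 + u (V(T, u) = u - 4 = -4 + u)
j(b) = 11 (j(b) = 1 + 10 = 11)
j(13) + 141*V(0, -4) = 11 + 141*(-4 - 4) = 11 + 141*(-8) = 11 - 1128 = -1117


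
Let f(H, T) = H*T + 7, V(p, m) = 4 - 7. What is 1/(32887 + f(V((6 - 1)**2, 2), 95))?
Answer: 1/32609 ≈ 3.0666e-5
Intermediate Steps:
V(p, m) = -3
f(H, T) = 7 + H*T
1/(32887 + f(V((6 - 1)**2, 2), 95)) = 1/(32887 + (7 - 3*95)) = 1/(32887 + (7 - 285)) = 1/(32887 - 278) = 1/32609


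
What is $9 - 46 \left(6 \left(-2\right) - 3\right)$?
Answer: $699$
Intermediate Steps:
$9 - 46 \left(6 \left(-2\right) - 3\right) = 9 - 46 \left(-12 - 3\right) = 9 - -690 = 9 + 690 = 699$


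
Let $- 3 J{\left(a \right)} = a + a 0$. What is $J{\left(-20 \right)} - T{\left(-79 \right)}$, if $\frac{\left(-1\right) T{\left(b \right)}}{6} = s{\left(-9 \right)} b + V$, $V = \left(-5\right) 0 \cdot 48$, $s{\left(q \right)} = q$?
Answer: $\frac{12818}{3} \approx 4272.7$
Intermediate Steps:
$V = 0$ ($V = 0 \cdot 48 = 0$)
$T{\left(b \right)} = 54 b$ ($T{\left(b \right)} = - 6 \left(- 9 b + 0\right) = - 6 \left(- 9 b\right) = 54 b$)
$J{\left(a \right)} = - \frac{a}{3}$ ($J{\left(a \right)} = - \frac{a + a 0}{3} = - \frac{a + 0}{3} = - \frac{a}{3}$)
$J{\left(-20 \right)} - T{\left(-79 \right)} = \left(- \frac{1}{3}\right) \left(-20\right) - 54 \left(-79\right) = \frac{20}{3} - -4266 = \frac{20}{3} + 4266 = \frac{12818}{3}$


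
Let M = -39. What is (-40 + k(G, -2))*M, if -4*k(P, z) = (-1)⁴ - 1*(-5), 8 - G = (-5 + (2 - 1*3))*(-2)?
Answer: 3237/2 ≈ 1618.5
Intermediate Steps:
G = -4 (G = 8 - (-5 + (2 - 1*3))*(-2) = 8 - (-5 + (2 - 3))*(-2) = 8 - (-5 - 1)*(-2) = 8 - (-6)*(-2) = 8 - 1*12 = 8 - 12 = -4)
k(P, z) = -3/2 (k(P, z) = -((-1)⁴ - 1*(-5))/4 = -(1 + 5)/4 = -¼*6 = -3/2)
(-40 + k(G, -2))*M = (-40 - 3/2)*(-39) = -83/2*(-39) = 3237/2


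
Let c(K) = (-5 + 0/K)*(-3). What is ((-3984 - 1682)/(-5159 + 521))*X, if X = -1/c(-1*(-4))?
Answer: -2833/34785 ≈ -0.081443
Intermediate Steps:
c(K) = 15 (c(K) = (-5 + 0)*(-3) = -5*(-3) = 15)
X = -1/15 ≈ -0.066667
((-3984 - 1682)/(-5159 + 521))*X = ((-3984 - 1682)/(-5159 + 521))*(-1/15) = -5666/(-4638)*(-1/15) = -5666*(-1/4638)*(-1/15) = (2833/2319)*(-1/15) = -2833/34785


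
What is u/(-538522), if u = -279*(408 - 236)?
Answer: 23994/269261 ≈ 0.089111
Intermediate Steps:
u = -47988 (u = -279*172 = -47988)
u/(-538522) = -47988/(-538522) = -47988*(-1/538522) = 23994/269261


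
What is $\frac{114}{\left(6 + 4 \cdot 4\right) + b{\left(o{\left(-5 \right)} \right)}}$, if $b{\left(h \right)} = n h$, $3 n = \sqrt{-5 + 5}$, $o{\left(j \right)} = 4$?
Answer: $\frac{57}{11} \approx 5.1818$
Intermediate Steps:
$n = 0$ ($n = \frac{\sqrt{-5 + 5}}{3} = \frac{\sqrt{0}}{3} = \frac{1}{3} \cdot 0 = 0$)
$b{\left(h \right)} = 0$ ($b{\left(h \right)} = 0 h = 0$)
$\frac{114}{\left(6 + 4 \cdot 4\right) + b{\left(o{\left(-5 \right)} \right)}} = \frac{114}{\left(6 + 4 \cdot 4\right) + 0} = \frac{114}{\left(6 + 16\right) + 0} = \frac{114}{22 + 0} = \frac{114}{22} = 114 \cdot \frac{1}{22} = \frac{57}{11}$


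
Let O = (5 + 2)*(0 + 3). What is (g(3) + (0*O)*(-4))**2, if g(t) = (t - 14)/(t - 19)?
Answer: 121/256 ≈ 0.47266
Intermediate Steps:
O = 21 (O = 7*3 = 21)
g(t) = (-14 + t)/(-19 + t)
(g(3) + (0*O)*(-4))**2 = ((-14 + 3)/(-19 + 3) + (0*21)*(-4))**2 = (-11/(-16) + 0*(-4))**2 = (-1/16*(-11) + 0)**2 = (11/16 + 0)**2 = (11/16)**2 = 121/256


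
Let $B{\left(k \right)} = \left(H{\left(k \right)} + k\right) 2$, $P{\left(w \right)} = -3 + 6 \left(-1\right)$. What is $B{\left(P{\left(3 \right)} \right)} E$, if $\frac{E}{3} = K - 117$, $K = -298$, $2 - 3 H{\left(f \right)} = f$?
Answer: $13280$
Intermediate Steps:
$H{\left(f \right)} = \frac{2}{3} - \frac{f}{3}$
$P{\left(w \right)} = -9$ ($P{\left(w \right)} = -3 - 6 = -9$)
$B{\left(k \right)} = \frac{4}{3} + \frac{4 k}{3}$ ($B{\left(k \right)} = \left(\left(\frac{2}{3} - \frac{k}{3}\right) + k\right) 2 = \left(\frac{2}{3} + \frac{2 k}{3}\right) 2 = \frac{4}{3} + \frac{4 k}{3}$)
$E = -1245$ ($E = 3 \left(-298 - 117\right) = 3 \left(-415\right) = -1245$)
$B{\left(P{\left(3 \right)} \right)} E = \left(\frac{4}{3} + \frac{4}{3} \left(-9\right)\right) \left(-1245\right) = \left(\frac{4}{3} - 12\right) \left(-1245\right) = \left(- \frac{32}{3}\right) \left(-1245\right) = 13280$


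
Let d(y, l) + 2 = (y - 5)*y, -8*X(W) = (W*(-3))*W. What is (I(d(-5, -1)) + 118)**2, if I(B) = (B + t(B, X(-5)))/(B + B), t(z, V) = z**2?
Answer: 81225/4 ≈ 20306.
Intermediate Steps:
X(W) = 3*W**2/8 (X(W) = -W*(-3)*W/8 = -(-3*W)*W/8 = -(-3)*W**2/8 = 3*W**2/8)
d(y, l) = -2 + y*(-5 + y) (d(y, l) = -2 + (y - 5)*y = -2 + (-5 + y)*y = -2 + y*(-5 + y))
I(B) = (B + B**2)/(2*B) (I(B) = (B + B**2)/(B + B) = (B + B**2)/((2*B)) = (B + B**2)*(1/(2*B)) = (B + B**2)/(2*B))
(I(d(-5, -1)) + 118)**2 = ((1/2 + (-2 + (-5)**2 - 5*(-5))/2) + 118)**2 = ((1/2 + (-2 + 25 + 25)/2) + 118)**2 = ((1/2 + (1/2)*48) + 118)**2 = ((1/2 + 24) + 118)**2 = (49/2 + 118)**2 = (285/2)**2 = 81225/4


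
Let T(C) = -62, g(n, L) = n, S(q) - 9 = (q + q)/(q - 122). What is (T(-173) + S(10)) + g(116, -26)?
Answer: 1759/28 ≈ 62.821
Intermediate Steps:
S(q) = 9 + 2*q/(-122 + q) (S(q) = 9 + (q + q)/(q - 122) = 9 + (2*q)/(-122 + q) = 9 + 2*q/(-122 + q))
(T(-173) + S(10)) + g(116, -26) = (-62 + (-1098 + 11*10)/(-122 + 10)) + 116 = (-62 + (-1098 + 110)/(-112)) + 116 = (-62 - 1/112*(-988)) + 116 = (-62 + 247/28) + 116 = -1489/28 + 116 = 1759/28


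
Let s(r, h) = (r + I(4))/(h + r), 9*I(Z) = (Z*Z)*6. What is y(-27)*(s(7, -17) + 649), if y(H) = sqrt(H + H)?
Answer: 19417*I*sqrt(6)/10 ≈ 4756.2*I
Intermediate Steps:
I(Z) = 2*Z**2/3 (I(Z) = ((Z*Z)*6)/9 = (Z**2*6)/9 = (6*Z**2)/9 = 2*Z**2/3)
y(H) = sqrt(2)*sqrt(H) (y(H) = sqrt(2*H) = sqrt(2)*sqrt(H))
s(r, h) = (32/3 + r)/(h + r) (s(r, h) = (r + (2/3)*4**2)/(h + r) = (r + (2/3)*16)/(h + r) = (r + 32/3)/(h + r) = (32/3 + r)/(h + r))
y(-27)*(s(7, -17) + 649) = (sqrt(2)*sqrt(-27))*((32/3 + 7)/(-17 + 7) + 649) = (sqrt(2)*(3*I*sqrt(3)))*((53/3)/(-10) + 649) = (3*I*sqrt(6))*(-1/10*53/3 + 649) = (3*I*sqrt(6))*(-53/30 + 649) = (3*I*sqrt(6))*(19417/30) = 19417*I*sqrt(6)/10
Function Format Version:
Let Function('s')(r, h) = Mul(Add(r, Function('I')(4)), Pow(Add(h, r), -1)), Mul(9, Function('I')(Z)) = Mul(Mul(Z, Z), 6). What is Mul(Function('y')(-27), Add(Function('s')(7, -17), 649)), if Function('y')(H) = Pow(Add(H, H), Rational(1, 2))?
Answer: Mul(Rational(19417, 10), I, Pow(6, Rational(1, 2))) ≈ Mul(4756.2, I)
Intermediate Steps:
Function('I')(Z) = Mul(Rational(2, 3), Pow(Z, 2)) (Function('I')(Z) = Mul(Rational(1, 9), Mul(Mul(Z, Z), 6)) = Mul(Rational(1, 9), Mul(Pow(Z, 2), 6)) = Mul(Rational(1, 9), Mul(6, Pow(Z, 2))) = Mul(Rational(2, 3), Pow(Z, 2)))
Function('y')(H) = Mul(Pow(2, Rational(1, 2)), Pow(H, Rational(1, 2))) (Function('y')(H) = Pow(Mul(2, H), Rational(1, 2)) = Mul(Pow(2, Rational(1, 2)), Pow(H, Rational(1, 2))))
Function('s')(r, h) = Mul(Pow(Add(h, r), -1), Add(Rational(32, 3), r)) (Function('s')(r, h) = Mul(Add(r, Mul(Rational(2, 3), Pow(4, 2))), Pow(Add(h, r), -1)) = Mul(Add(r, Mul(Rational(2, 3), 16)), Pow(Add(h, r), -1)) = Mul(Add(r, Rational(32, 3)), Pow(Add(h, r), -1)) = Mul(Add(Rational(32, 3), r), Pow(Add(h, r), -1)) = Mul(Pow(Add(h, r), -1), Add(Rational(32, 3), r)))
Mul(Function('y')(-27), Add(Function('s')(7, -17), 649)) = Mul(Mul(Pow(2, Rational(1, 2)), Pow(-27, Rational(1, 2))), Add(Mul(Pow(Add(-17, 7), -1), Add(Rational(32, 3), 7)), 649)) = Mul(Mul(Pow(2, Rational(1, 2)), Mul(3, I, Pow(3, Rational(1, 2)))), Add(Mul(Pow(-10, -1), Rational(53, 3)), 649)) = Mul(Mul(3, I, Pow(6, Rational(1, 2))), Add(Mul(Rational(-1, 10), Rational(53, 3)), 649)) = Mul(Mul(3, I, Pow(6, Rational(1, 2))), Add(Rational(-53, 30), 649)) = Mul(Mul(3, I, Pow(6, Rational(1, 2))), Rational(19417, 30)) = Mul(Rational(19417, 10), I, Pow(6, Rational(1, 2)))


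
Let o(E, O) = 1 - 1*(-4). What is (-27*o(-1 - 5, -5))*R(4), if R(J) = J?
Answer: -540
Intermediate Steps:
o(E, O) = 5 (o(E, O) = 1 + 4 = 5)
(-27*o(-1 - 5, -5))*R(4) = -27*5*4 = -135*4 = -540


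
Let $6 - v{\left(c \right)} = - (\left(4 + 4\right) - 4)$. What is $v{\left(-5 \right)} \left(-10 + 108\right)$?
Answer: $980$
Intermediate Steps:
$v{\left(c \right)} = 10$ ($v{\left(c \right)} = 6 - - (\left(4 + 4\right) - 4) = 6 - - (8 - 4) = 6 - \left(-1\right) 4 = 6 - -4 = 6 + 4 = 10$)
$v{\left(-5 \right)} \left(-10 + 108\right) = 10 \left(-10 + 108\right) = 10 \cdot 98 = 980$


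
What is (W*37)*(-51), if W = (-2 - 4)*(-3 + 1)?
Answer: -22644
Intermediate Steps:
W = 12 (W = -6*(-2) = 12)
(W*37)*(-51) = (12*37)*(-51) = 444*(-51) = -22644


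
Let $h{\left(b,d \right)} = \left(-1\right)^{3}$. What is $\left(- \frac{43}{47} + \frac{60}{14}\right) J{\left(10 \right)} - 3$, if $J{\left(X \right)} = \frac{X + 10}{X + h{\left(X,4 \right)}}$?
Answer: $\frac{13297}{2961} \approx 4.4907$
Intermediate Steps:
$h{\left(b,d \right)} = -1$
$J{\left(X \right)} = \frac{10 + X}{-1 + X}$ ($J{\left(X \right)} = \frac{X + 10}{X - 1} = \frac{10 + X}{-1 + X}$)
$\left(- \frac{43}{47} + \frac{60}{14}\right) J{\left(10 \right)} - 3 = \left(- \frac{43}{47} + \frac{60}{14}\right) \frac{10 + 10}{-1 + 10} - 3 = \left(\left(-43\right) \frac{1}{47} + 60 \cdot \frac{1}{14}\right) \frac{1}{9} \cdot 20 - 3 = \left(- \frac{43}{47} + \frac{30}{7}\right) \frac{1}{9} \cdot 20 - 3 = \frac{1109}{329} \cdot \frac{20}{9} - 3 = \frac{22180}{2961} - 3 = \frac{13297}{2961}$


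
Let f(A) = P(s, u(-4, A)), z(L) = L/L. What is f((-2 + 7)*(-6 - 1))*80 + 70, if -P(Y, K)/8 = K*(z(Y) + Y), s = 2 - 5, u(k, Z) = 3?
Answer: 3910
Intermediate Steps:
z(L) = 1
s = -3
P(Y, K) = -8*K*(1 + Y)
f(A) = 48 (f(A) = -8*3*(1 - 3) = -8*3*(-2) = 48)
f((-2 + 7)*(-6 - 1))*80 + 70 = 48*80 + 70 = 3840 + 70 = 3910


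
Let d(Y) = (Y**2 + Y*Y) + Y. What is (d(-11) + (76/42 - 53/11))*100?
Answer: 5266600/231 ≈ 22799.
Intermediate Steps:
d(Y) = Y + 2*Y**2 (d(Y) = (Y**2 + Y**2) + Y = 2*Y**2 + Y = Y + 2*Y**2)
(d(-11) + (76/42 - 53/11))*100 = (-11*(1 + 2*(-11)) + (76/42 - 53/11))*100 = (-11*(1 - 22) + (76*(1/42) - 53*1/11))*100 = (-11*(-21) + (38/21 - 53/11))*100 = (231 - 695/231)*100 = (52666/231)*100 = 5266600/231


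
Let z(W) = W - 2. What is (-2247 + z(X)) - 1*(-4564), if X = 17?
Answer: 2332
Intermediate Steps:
z(W) = -2 + W
(-2247 + z(X)) - 1*(-4564) = (-2247 + (-2 + 17)) - 1*(-4564) = (-2247 + 15) + 4564 = -2232 + 4564 = 2332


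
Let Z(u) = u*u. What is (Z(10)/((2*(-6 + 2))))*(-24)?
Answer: 300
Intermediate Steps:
Z(u) = u**2
(Z(10)/((2*(-6 + 2))))*(-24) = (10**2/((2*(-6 + 2))))*(-24) = (100/((2*(-4))))*(-24) = (100/(-8))*(-24) = (100*(-1/8))*(-24) = -25/2*(-24) = 300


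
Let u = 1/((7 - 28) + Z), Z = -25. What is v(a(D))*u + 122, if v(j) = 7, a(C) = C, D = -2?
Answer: 5605/46 ≈ 121.85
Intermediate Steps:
u = -1/46 (u = 1/((7 - 28) - 25) = 1/(-21 - 25) = 1/(-46) = -1/46 ≈ -0.021739)
v(a(D))*u + 122 = 7*(-1/46) + 122 = -7/46 + 122 = 5605/46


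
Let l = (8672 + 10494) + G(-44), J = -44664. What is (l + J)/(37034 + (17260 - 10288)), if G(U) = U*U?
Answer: -11781/22003 ≈ -0.53543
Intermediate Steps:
G(U) = U²
l = 21102 (l = (8672 + 10494) + (-44)² = 19166 + 1936 = 21102)
(l + J)/(37034 + (17260 - 10288)) = (21102 - 44664)/(37034 + (17260 - 10288)) = -23562/(37034 + 6972) = -23562/44006 = -23562*1/44006 = -11781/22003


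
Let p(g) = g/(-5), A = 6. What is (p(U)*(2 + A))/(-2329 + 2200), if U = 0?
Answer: 0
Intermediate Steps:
p(g) = -g/5 (p(g) = g*(-1/5) = -g/5)
(p(U)*(2 + A))/(-2329 + 2200) = ((-1/5*0)*(2 + 6))/(-2329 + 2200) = (0*8)/(-129) = 0*(-1/129) = 0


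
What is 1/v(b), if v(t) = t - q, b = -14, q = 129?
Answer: -1/143 ≈ -0.0069930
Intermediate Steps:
v(t) = -129 + t (v(t) = t - 1*129 = t - 129 = -129 + t)
1/v(b) = 1/(-129 - 14) = 1/(-143) = -1/143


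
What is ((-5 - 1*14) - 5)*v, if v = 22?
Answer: -528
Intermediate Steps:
((-5 - 1*14) - 5)*v = ((-5 - 1*14) - 5)*22 = ((-5 - 14) - 5)*22 = (-19 - 5)*22 = -24*22 = -528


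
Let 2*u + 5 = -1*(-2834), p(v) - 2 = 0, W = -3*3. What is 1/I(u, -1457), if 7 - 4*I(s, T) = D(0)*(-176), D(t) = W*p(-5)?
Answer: -4/3161 ≈ -0.0012654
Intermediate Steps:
W = -9
p(v) = 2 (p(v) = 2 + 0 = 2)
u = 2829/2 (u = -5/2 + (-1*(-2834))/2 = -5/2 + (½)*2834 = -5/2 + 1417 = 2829/2 ≈ 1414.5)
D(t) = -18 (D(t) = -9*2 = -18)
I(s, T) = -3161/4 (I(s, T) = 7/4 - (-9)*(-176)/2 = 7/4 - ¼*3168 = 7/4 - 792 = -3161/4)
1/I(u, -1457) = 1/(-3161/4) = -4/3161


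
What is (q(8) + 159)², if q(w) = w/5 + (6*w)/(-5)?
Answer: 22801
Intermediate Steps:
q(w) = -w (q(w) = w*(⅕) + (6*w)*(-⅕) = w/5 - 6*w/5 = -w)
(q(8) + 159)² = (-1*8 + 159)² = (-8 + 159)² = 151² = 22801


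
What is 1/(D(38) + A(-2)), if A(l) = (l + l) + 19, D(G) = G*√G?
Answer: -15/54647 + 38*√38/54647 ≈ 0.0040121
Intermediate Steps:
D(G) = G^(3/2)
A(l) = 19 + 2*l (A(l) = 2*l + 19 = 19 + 2*l)
1/(D(38) + A(-2)) = 1/(38^(3/2) + (19 + 2*(-2))) = 1/(38*√38 + (19 - 4)) = 1/(38*√38 + 15) = 1/(15 + 38*√38)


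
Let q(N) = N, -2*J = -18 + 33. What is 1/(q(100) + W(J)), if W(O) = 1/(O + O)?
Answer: 15/1499 ≈ 0.010007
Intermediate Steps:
J = -15/2 (J = -(-18 + 33)/2 = -½*15 = -15/2 ≈ -7.5000)
W(O) = 1/(2*O)
1/(q(100) + W(J)) = 1/(100 + 1/(2*(-15/2))) = 1/(100 + (½)*(-2/15)) = 1/(100 - 1/15) = 1/(1499/15) = 15/1499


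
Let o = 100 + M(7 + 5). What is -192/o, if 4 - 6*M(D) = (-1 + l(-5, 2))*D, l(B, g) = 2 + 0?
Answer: -72/37 ≈ -1.9459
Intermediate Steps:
l(B, g) = 2
M(D) = 2/3 - D/6 (M(D) = 2/3 - (-1 + 2)*D/6 = 2/3 - D/6)
o = 296/3 (o = 100 + (2/3 - (7 + 5)/6) = 100 + (2/3 - 1/6*12) = 100 + (2/3 - 2) = 100 - 4/3 = 296/3 ≈ 98.667)
-192/o = -192/296/3 = -192*3/296 = -1*72/37 = -72/37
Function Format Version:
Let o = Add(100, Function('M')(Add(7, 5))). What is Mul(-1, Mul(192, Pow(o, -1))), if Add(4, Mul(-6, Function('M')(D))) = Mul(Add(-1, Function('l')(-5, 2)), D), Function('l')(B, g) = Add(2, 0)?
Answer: Rational(-72, 37) ≈ -1.9459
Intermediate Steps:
Function('l')(B, g) = 2
Function('M')(D) = Add(Rational(2, 3), Mul(Rational(-1, 6), D)) (Function('M')(D) = Add(Rational(2, 3), Mul(Rational(-1, 6), Mul(Add(-1, 2), D))) = Add(Rational(2, 3), Mul(Rational(-1, 6), Mul(1, D))) = Add(Rational(2, 3), Mul(Rational(-1, 6), D)))
o = Rational(296, 3) (o = Add(100, Add(Rational(2, 3), Mul(Rational(-1, 6), Add(7, 5)))) = Add(100, Add(Rational(2, 3), Mul(Rational(-1, 6), 12))) = Add(100, Add(Rational(2, 3), -2)) = Add(100, Rational(-4, 3)) = Rational(296, 3) ≈ 98.667)
Mul(-1, Mul(192, Pow(o, -1))) = Mul(-1, Mul(192, Pow(Rational(296, 3), -1))) = Mul(-1, Mul(192, Rational(3, 296))) = Mul(-1, Rational(72, 37)) = Rational(-72, 37)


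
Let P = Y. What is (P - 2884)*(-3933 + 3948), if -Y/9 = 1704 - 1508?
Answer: -69720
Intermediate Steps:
Y = -1764 (Y = -9*(1704 - 1508) = -9*196 = -1764)
P = -1764
(P - 2884)*(-3933 + 3948) = (-1764 - 2884)*(-3933 + 3948) = -4648*15 = -69720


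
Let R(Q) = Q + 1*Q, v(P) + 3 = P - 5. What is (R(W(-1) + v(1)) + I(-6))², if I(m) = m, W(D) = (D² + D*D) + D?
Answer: 324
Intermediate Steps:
v(P) = -8 + P (v(P) = -3 + (P - 5) = -3 + (-5 + P) = -8 + P)
W(D) = D + 2*D² (W(D) = (D² + D²) + D = 2*D² + D = D + 2*D²)
R(Q) = 2*Q (R(Q) = Q + Q = 2*Q)
(R(W(-1) + v(1)) + I(-6))² = (2*(-(1 + 2*(-1)) + (-8 + 1)) - 6)² = (2*(-(1 - 2) - 7) - 6)² = (2*(-1*(-1) - 7) - 6)² = (2*(1 - 7) - 6)² = (2*(-6) - 6)² = (-12 - 6)² = (-18)² = 324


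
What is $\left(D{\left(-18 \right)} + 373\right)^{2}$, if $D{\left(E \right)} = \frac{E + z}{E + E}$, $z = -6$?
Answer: $\frac{1256641}{9} \approx 1.3963 \cdot 10^{5}$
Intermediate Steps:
$D{\left(E \right)} = \frac{-6 + E}{2 E}$ ($D{\left(E \right)} = \frac{E - 6}{E + E} = \frac{-6 + E}{2 E}$)
$\left(D{\left(-18 \right)} + 373\right)^{2} = \left(\frac{-6 - 18}{2 \left(-18\right)} + 373\right)^{2} = \left(\frac{1}{2} \left(- \frac{1}{18}\right) \left(-24\right) + 373\right)^{2} = \left(\frac{2}{3} + 373\right)^{2} = \left(\frac{1121}{3}\right)^{2} = \frac{1256641}{9}$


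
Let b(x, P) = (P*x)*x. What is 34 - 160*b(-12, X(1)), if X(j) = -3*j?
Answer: 69154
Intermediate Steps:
b(x, P) = P*x**2
34 - 160*b(-12, X(1)) = 34 - 160*(-3*1)*(-12)**2 = 34 - (-480)*144 = 34 - 160*(-432) = 34 + 69120 = 69154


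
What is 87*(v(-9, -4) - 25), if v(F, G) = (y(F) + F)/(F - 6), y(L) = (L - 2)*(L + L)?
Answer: -16356/5 ≈ -3271.2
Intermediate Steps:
y(L) = 2*L*(-2 + L) (y(L) = (-2 + L)*(2*L) = 2*L*(-2 + L))
v(F, G) = (F + 2*F*(-2 + F))/(-6 + F) (v(F, G) = (2*F*(-2 + F) + F)/(F - 6) = (F + 2*F*(-2 + F))/(-6 + F))
87*(v(-9, -4) - 25) = 87*(-9*(-3 + 2*(-9))/(-6 - 9) - 25) = 87*(-9*(-3 - 18)/(-15) - 25) = 87*(-9*(-1/15)*(-21) - 25) = 87*(-63/5 - 25) = 87*(-188/5) = -16356/5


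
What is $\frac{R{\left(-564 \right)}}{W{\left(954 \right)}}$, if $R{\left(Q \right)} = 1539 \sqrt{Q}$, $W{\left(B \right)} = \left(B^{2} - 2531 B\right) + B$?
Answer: $- \frac{171 i \sqrt{141}}{83528} \approx - 0.024309 i$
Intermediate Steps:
$W{\left(B \right)} = B^{2} - 2530 B$
$\frac{R{\left(-564 \right)}}{W{\left(954 \right)}} = \frac{1539 \sqrt{-564}}{954 \left(-2530 + 954\right)} = \frac{1539 \cdot 2 i \sqrt{141}}{954 \left(-1576\right)} = \frac{3078 i \sqrt{141}}{-1503504} = 3078 i \sqrt{141} \left(- \frac{1}{1503504}\right) = - \frac{171 i \sqrt{141}}{83528}$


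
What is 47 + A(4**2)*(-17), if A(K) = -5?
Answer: 132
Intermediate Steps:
47 + A(4**2)*(-17) = 47 - 5*(-17) = 47 + 85 = 132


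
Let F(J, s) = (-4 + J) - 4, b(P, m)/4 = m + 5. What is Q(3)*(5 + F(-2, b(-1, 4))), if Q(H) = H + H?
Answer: -30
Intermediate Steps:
b(P, m) = 20 + 4*m (b(P, m) = 4*(m + 5) = 4*(5 + m) = 20 + 4*m)
F(J, s) = -8 + J
Q(H) = 2*H
Q(3)*(5 + F(-2, b(-1, 4))) = (2*3)*(5 + (-8 - 2)) = 6*(5 - 10) = 6*(-5) = -30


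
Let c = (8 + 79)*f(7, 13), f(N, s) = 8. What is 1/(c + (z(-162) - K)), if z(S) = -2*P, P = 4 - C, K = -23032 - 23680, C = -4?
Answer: 1/47392 ≈ 2.1101e-5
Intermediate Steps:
K = -46712
P = 8 (P = 4 - 1*(-4) = 4 + 4 = 8)
c = 696 (c = (8 + 79)*8 = 87*8 = 696)
z(S) = -16 (z(S) = -2*8 = -16)
1/(c + (z(-162) - K)) = 1/(696 + (-16 - 1*(-46712))) = 1/(696 + (-16 + 46712)) = 1/(696 + 46696) = 1/47392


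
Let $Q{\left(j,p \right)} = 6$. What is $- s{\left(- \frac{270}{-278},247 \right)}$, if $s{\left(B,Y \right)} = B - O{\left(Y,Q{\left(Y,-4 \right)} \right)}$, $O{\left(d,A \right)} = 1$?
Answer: $\frac{4}{139} \approx 0.028777$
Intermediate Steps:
$s{\left(B,Y \right)} = -1 + B$ ($s{\left(B,Y \right)} = B - 1 = -1 + B$)
$- s{\left(- \frac{270}{-278},247 \right)} = - (-1 - \frac{270}{-278}) = - (-1 - - \frac{135}{139}) = - (-1 + \frac{135}{139}) = \left(-1\right) \left(- \frac{4}{139}\right) = \frac{4}{139}$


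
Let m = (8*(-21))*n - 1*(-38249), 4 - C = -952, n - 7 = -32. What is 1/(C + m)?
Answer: 1/43405 ≈ 2.3039e-5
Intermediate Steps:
n = -25 (n = 7 - 32 = -25)
C = 956 (C = 4 - 1*(-952) = 4 + 952 = 956)
m = 42449 (m = (8*(-21))*(-25) - 1*(-38249) = -168*(-25) + 38249 = 4200 + 38249 = 42449)
1/(C + m) = 1/(956 + 42449) = 1/43405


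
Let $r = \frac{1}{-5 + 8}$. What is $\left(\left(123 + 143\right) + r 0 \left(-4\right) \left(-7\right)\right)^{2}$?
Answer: $70756$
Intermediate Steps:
$r = \frac{1}{3} \approx 0.33333$
$\left(\left(123 + 143\right) + r 0 \left(-4\right) \left(-7\right)\right)^{2} = \left(\left(123 + 143\right) + \frac{0 \left(-4\right)}{3} \left(-7\right)\right)^{2} = \left(266 + \frac{1}{3} \cdot 0 \left(-7\right)\right)^{2} = \left(266 + 0 \left(-7\right)\right)^{2} = \left(266 + 0\right)^{2} = 266^{2} = 70756$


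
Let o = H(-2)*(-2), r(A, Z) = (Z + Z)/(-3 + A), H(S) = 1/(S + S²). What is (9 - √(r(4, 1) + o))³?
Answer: 512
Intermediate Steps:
r(A, Z) = 2*Z/(-3 + A) (r(A, Z) = (2*Z)/(-3 + A) = 2*Z/(-3 + A))
o = -1 (o = (1/((-2)*(1 - 2)))*(-2) = -½/(-1)*(-2) = -½*(-1)*(-2) = (½)*(-2) = -1)
(9 - √(r(4, 1) + o))³ = (9 - √(2*1/(-3 + 4) - 1))³ = (9 - √(2*1/1 - 1))³ = (9 - √(2*1*1 - 1))³ = (9 - √(2 - 1))³ = (9 - √1)³ = (9 - 1*1)³ = (9 - 1)³ = 8³ = 512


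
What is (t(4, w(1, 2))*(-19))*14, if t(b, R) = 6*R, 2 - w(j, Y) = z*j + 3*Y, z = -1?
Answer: 4788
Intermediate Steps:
w(j, Y) = 2 + j - 3*Y (w(j, Y) = 2 - (-j + 3*Y) = 2 + (j - 3*Y) = 2 + j - 3*Y)
(t(4, w(1, 2))*(-19))*14 = ((6*(2 + 1 - 3*2))*(-19))*14 = ((6*(2 + 1 - 6))*(-19))*14 = ((6*(-3))*(-19))*14 = -18*(-19)*14 = 342*14 = 4788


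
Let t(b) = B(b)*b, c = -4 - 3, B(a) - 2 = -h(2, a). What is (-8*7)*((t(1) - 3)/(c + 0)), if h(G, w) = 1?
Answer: -16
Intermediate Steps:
B(a) = 1 (B(a) = 2 - 1*1 = 2 - 1 = 1)
c = -7
t(b) = b (t(b) = 1*b = b)
(-8*7)*((t(1) - 3)/(c + 0)) = (-8*7)*((1 - 3)/(-7 + 0)) = -(-112)/(-7) = -(-112)*(-1)/7 = -56*2/7 = -16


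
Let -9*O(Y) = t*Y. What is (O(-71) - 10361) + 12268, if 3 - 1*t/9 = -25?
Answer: 3895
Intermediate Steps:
t = 252 (t = 27 - 9*(-25) = 27 + 225 = 252)
O(Y) = -28*Y
(O(-71) - 10361) + 12268 = (-28*(-71) - 10361) + 12268 = (1988 - 10361) + 12268 = -8373 + 12268 = 3895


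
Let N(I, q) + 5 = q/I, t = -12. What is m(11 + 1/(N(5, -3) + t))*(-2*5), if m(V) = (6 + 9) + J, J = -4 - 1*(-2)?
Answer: -130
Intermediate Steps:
N(I, q) = -5 + q/I
J = -2 (J = -4 + 2 = -2)
m(V) = 13 (m(V) = (6 + 9) - 2 = 15 - 2 = 13)
m(11 + 1/(N(5, -3) + t))*(-2*5) = 13*(-2*5) = 13*(-10) = -130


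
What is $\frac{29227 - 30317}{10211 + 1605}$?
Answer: $- \frac{545}{5908} \approx -0.092248$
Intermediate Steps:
$\frac{29227 - 30317}{10211 + 1605} = - \frac{1090}{11816} = \left(-1090\right) \frac{1}{11816} = - \frac{545}{5908}$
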